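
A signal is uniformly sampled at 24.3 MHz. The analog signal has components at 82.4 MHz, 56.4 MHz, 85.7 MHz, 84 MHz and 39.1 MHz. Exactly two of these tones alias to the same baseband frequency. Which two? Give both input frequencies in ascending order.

fs/2 = 12.15 MHz.
82.4 MHz mod fs = 9.5 MHz.
9.5 MHz ≤ fs/2 = 12.15 MHz, appears at 9.5 MHz.
56.4 MHz mod fs = 7.8 MHz.
7.8 MHz ≤ fs/2 = 12.15 MHz, appears at 7.8 MHz.
85.7 MHz mod fs = 12.8 MHz.
12.8 MHz > fs/2 = 12.15 MHz, folds to fs − 12.8 MHz = 11.5 MHz.
84 MHz mod fs = 11.1 MHz.
11.1 MHz ≤ fs/2 = 12.15 MHz, appears at 11.1 MHz.
39.1 MHz mod fs = 14.8 MHz.
14.8 MHz > fs/2 = 12.15 MHz, folds to fs − 14.8 MHz = 9.5 MHz.
39.1 MHz and 82.4 MHz both map to 9.5 MHz.

39.1 MHz, 82.4 MHz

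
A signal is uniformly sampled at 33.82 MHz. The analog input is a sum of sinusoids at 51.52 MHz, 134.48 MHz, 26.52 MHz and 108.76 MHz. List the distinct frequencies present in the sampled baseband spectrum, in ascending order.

fs/2 = 16.91 MHz.
51.52 MHz mod fs = 17.7 MHz.
17.7 MHz > fs/2 = 16.91 MHz, folds to fs − 17.7 MHz = 16.12 MHz.
134.48 MHz mod fs = 33.02 MHz.
33.02 MHz > fs/2 = 16.91 MHz, folds to fs − 33.02 MHz = 0.8 MHz.
26.52 MHz > fs/2 = 16.91 MHz, folds to fs − 26.52 MHz = 7.3 MHz.
108.76 MHz mod fs = 7.3 MHz.
7.3 MHz ≤ fs/2 = 16.91 MHz, appears at 7.3 MHz.
Distinct values: {0.8 MHz, 7.3 MHz, 16.12 MHz}.

0.8 MHz, 7.3 MHz, 16.12 MHz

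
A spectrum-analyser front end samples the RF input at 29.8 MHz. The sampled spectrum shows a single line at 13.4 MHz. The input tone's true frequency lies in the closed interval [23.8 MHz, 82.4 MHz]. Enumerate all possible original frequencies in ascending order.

Frequencies that alias to 13.4 MHz are k·fs ± 13.4 MHz for integer k ≥ 0.
k=0: 13.4 MHz.
k=1: 16.4 MHz, 43.2 MHz.
k=2: 46.2 MHz, 73 MHz.
k=3: 76 MHz, 102.8 MHz.
k=4: 105.8 MHz, 132.6 MHz.
Within [23.8 MHz, 82.4 MHz]: 43.2 MHz, 46.2 MHz, 73 MHz, 76 MHz.

43.2 MHz, 46.2 MHz, 73 MHz, 76 MHz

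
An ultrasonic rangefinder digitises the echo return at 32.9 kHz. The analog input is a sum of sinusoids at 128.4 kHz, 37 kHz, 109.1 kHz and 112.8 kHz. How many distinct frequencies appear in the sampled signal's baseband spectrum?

4

fs/2 = 16.45 kHz.
128.4 kHz mod fs = 29.7 kHz.
29.7 kHz > fs/2 = 16.45 kHz, folds to fs − 29.7 kHz = 3.2 kHz.
37 kHz mod fs = 4.1 kHz.
4.1 kHz ≤ fs/2 = 16.45 kHz, appears at 4.1 kHz.
109.1 kHz mod fs = 10.4 kHz.
10.4 kHz ≤ fs/2 = 16.45 kHz, appears at 10.4 kHz.
112.8 kHz mod fs = 14.1 kHz.
14.1 kHz ≤ fs/2 = 16.45 kHz, appears at 14.1 kHz.
Distinct values: {3.2 kHz, 4.1 kHz, 10.4 kHz, 14.1 kHz} → 4.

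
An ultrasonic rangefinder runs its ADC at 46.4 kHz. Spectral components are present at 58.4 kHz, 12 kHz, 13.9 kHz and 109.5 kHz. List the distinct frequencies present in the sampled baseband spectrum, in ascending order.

12 kHz, 13.9 kHz, 16.7 kHz

fs/2 = 23.2 kHz.
58.4 kHz mod fs = 12 kHz.
12 kHz ≤ fs/2 = 23.2 kHz, appears at 12 kHz.
12 kHz ≤ fs/2 = 23.2 kHz, passes unchanged.
13.9 kHz ≤ fs/2 = 23.2 kHz, passes unchanged.
109.5 kHz mod fs = 16.7 kHz.
16.7 kHz ≤ fs/2 = 23.2 kHz, appears at 16.7 kHz.
Distinct values: {12 kHz, 13.9 kHz, 16.7 kHz}.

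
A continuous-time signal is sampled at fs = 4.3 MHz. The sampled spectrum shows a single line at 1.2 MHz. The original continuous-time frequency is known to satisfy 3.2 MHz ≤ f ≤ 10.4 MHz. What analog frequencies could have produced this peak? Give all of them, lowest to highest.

5.5 MHz, 7.4 MHz, 9.8 MHz

Frequencies that alias to 1.2 MHz are k·fs ± 1.2 MHz for integer k ≥ 0.
k=0: 1.2 MHz.
k=1: 3.1 MHz, 5.5 MHz.
k=2: 7.4 MHz, 9.8 MHz.
k=3: 11.7 MHz, 14.1 MHz.
Within [3.2 MHz, 10.4 MHz]: 5.5 MHz, 7.4 MHz, 9.8 MHz.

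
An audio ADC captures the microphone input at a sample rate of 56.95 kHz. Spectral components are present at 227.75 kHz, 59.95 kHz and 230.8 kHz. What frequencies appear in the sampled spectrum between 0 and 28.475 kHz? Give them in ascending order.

0.05 kHz, 3 kHz

fs/2 = 28.475 kHz.
227.75 kHz mod fs = 56.9 kHz.
56.9 kHz > fs/2 = 28.475 kHz, folds to fs − 56.9 kHz = 0.05 kHz.
59.95 kHz mod fs = 3 kHz.
3 kHz ≤ fs/2 = 28.475 kHz, appears at 3 kHz.
230.8 kHz mod fs = 3 kHz.
3 kHz ≤ fs/2 = 28.475 kHz, appears at 3 kHz.
Distinct values: {0.05 kHz, 3 kHz}.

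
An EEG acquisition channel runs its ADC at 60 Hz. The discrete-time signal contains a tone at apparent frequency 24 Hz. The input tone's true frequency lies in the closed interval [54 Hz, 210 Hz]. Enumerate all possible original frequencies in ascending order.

Frequencies that alias to 24 Hz are k·fs ± 24 Hz for integer k ≥ 0.
k=0: 24 Hz.
k=1: 36 Hz, 84 Hz.
k=2: 96 Hz, 144 Hz.
k=3: 156 Hz, 204 Hz.
k=4: 216 Hz, 264 Hz.
Within [54 Hz, 210 Hz]: 84 Hz, 96 Hz, 144 Hz, 156 Hz, 204 Hz.

84 Hz, 96 Hz, 144 Hz, 156 Hz, 204 Hz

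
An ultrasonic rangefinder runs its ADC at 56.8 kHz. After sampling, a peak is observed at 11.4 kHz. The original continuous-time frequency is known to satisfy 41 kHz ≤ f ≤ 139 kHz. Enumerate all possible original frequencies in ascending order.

Frequencies that alias to 11.4 kHz are k·fs ± 11.4 kHz for integer k ≥ 0.
k=0: 11.4 kHz.
k=1: 45.4 kHz, 68.2 kHz.
k=2: 102.2 kHz, 125 kHz.
k=3: 159 kHz, 181.8 kHz.
Within [41 kHz, 139 kHz]: 45.4 kHz, 68.2 kHz, 102.2 kHz, 125 kHz.

45.4 kHz, 68.2 kHz, 102.2 kHz, 125 kHz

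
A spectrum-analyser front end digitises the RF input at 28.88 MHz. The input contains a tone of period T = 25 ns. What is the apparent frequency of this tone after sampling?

T = 25 ns → f = 1/T = 40 MHz.
40 MHz mod fs = 11.12 MHz.
11.12 MHz ≤ fs/2 = 14.44 MHz, appears at 11.12 MHz.

11.12 MHz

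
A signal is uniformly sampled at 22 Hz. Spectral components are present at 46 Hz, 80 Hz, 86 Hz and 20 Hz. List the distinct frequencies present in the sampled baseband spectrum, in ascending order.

2 Hz, 8 Hz

fs/2 = 11 Hz.
46 Hz mod fs = 2 Hz.
2 Hz ≤ fs/2 = 11 Hz, appears at 2 Hz.
80 Hz mod fs = 14 Hz.
14 Hz > fs/2 = 11 Hz, folds to fs − 14 Hz = 8 Hz.
86 Hz mod fs = 20 Hz.
20 Hz > fs/2 = 11 Hz, folds to fs − 20 Hz = 2 Hz.
20 Hz > fs/2 = 11 Hz, folds to fs − 20 Hz = 2 Hz.
Distinct values: {2 Hz, 8 Hz}.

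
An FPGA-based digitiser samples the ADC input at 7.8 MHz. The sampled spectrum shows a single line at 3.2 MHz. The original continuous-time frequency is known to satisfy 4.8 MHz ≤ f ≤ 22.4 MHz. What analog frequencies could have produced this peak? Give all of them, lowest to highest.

11 MHz, 12.4 MHz, 18.8 MHz, 20.2 MHz

Frequencies that alias to 3.2 MHz are k·fs ± 3.2 MHz for integer k ≥ 0.
k=0: 3.2 MHz.
k=1: 4.6 MHz, 11 MHz.
k=2: 12.4 MHz, 18.8 MHz.
k=3: 20.2 MHz, 26.6 MHz.
k=4: 28 MHz, 34.4 MHz.
Within [4.8 MHz, 22.4 MHz]: 11 MHz, 12.4 MHz, 18.8 MHz, 20.2 MHz.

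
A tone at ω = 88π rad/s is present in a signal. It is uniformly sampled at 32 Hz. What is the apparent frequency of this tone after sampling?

ω = 88π rad/s → f = ω/(2π) = 44 Hz.
44 Hz mod fs = 12 Hz.
12 Hz ≤ fs/2 = 16 Hz, appears at 12 Hz.

12 Hz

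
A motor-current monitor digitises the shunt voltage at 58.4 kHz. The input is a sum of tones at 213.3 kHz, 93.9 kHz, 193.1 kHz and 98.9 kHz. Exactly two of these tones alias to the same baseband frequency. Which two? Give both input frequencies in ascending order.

fs/2 = 29.2 kHz.
213.3 kHz mod fs = 38.1 kHz.
38.1 kHz > fs/2 = 29.2 kHz, folds to fs − 38.1 kHz = 20.3 kHz.
93.9 kHz mod fs = 35.5 kHz.
35.5 kHz > fs/2 = 29.2 kHz, folds to fs − 35.5 kHz = 22.9 kHz.
193.1 kHz mod fs = 17.9 kHz.
17.9 kHz ≤ fs/2 = 29.2 kHz, appears at 17.9 kHz.
98.9 kHz mod fs = 40.5 kHz.
40.5 kHz > fs/2 = 29.2 kHz, folds to fs − 40.5 kHz = 17.9 kHz.
98.9 kHz and 193.1 kHz both map to 17.9 kHz.

98.9 kHz, 193.1 kHz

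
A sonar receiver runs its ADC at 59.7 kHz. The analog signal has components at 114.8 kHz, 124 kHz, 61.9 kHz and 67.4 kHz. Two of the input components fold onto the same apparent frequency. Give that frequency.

4.6 kHz

fs/2 = 29.85 kHz.
114.8 kHz mod fs = 55.1 kHz.
55.1 kHz > fs/2 = 29.85 kHz, folds to fs − 55.1 kHz = 4.6 kHz.
124 kHz mod fs = 4.6 kHz.
4.6 kHz ≤ fs/2 = 29.85 kHz, appears at 4.6 kHz.
61.9 kHz mod fs = 2.2 kHz.
2.2 kHz ≤ fs/2 = 29.85 kHz, appears at 2.2 kHz.
67.4 kHz mod fs = 7.7 kHz.
7.7 kHz ≤ fs/2 = 29.85 kHz, appears at 7.7 kHz.
114.8 kHz and 124 kHz both map to 4.6 kHz.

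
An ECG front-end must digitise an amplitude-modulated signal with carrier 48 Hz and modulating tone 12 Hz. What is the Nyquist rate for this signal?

AM sidebands sit at fc ± fm = 36 Hz and 60 Hz.
Highest-frequency component: 60 Hz.
Nyquist rate = 2 × 60 Hz = 120 Hz.

120 Hz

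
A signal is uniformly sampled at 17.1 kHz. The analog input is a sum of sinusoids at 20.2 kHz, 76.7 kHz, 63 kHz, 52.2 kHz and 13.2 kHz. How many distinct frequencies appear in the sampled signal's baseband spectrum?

fs/2 = 8.55 kHz.
20.2 kHz mod fs = 3.1 kHz.
3.1 kHz ≤ fs/2 = 8.55 kHz, appears at 3.1 kHz.
76.7 kHz mod fs = 8.3 kHz.
8.3 kHz ≤ fs/2 = 8.55 kHz, appears at 8.3 kHz.
63 kHz mod fs = 11.7 kHz.
11.7 kHz > fs/2 = 8.55 kHz, folds to fs − 11.7 kHz = 5.4 kHz.
52.2 kHz mod fs = 0.9 kHz.
0.9 kHz ≤ fs/2 = 8.55 kHz, appears at 0.9 kHz.
13.2 kHz > fs/2 = 8.55 kHz, folds to fs − 13.2 kHz = 3.9 kHz.
Distinct values: {0.9 kHz, 3.1 kHz, 3.9 kHz, 5.4 kHz, 8.3 kHz} → 5.

5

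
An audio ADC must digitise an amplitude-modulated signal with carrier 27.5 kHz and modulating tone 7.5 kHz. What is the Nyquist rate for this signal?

70 kHz

AM sidebands sit at fc ± fm = 20 kHz and 35 kHz.
Highest-frequency component: 35 kHz.
Nyquist rate = 2 × 35 kHz = 70 kHz.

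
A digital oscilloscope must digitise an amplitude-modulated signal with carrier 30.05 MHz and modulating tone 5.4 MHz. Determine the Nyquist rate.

AM sidebands sit at fc ± fm = 24.65 MHz and 35.45 MHz.
Highest-frequency component: 35.45 MHz.
Nyquist rate = 2 × 35.45 MHz = 70.9 MHz.

70.9 MHz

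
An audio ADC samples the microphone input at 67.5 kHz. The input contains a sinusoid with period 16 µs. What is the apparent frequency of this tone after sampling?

5 kHz

T = 16 µs → f = 1/T = 62.5 kHz.
62.5 kHz > fs/2 = 33.75 kHz, folds to fs − 62.5 kHz = 5 kHz.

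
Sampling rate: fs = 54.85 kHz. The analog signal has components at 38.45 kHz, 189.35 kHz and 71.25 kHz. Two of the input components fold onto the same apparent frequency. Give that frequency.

16.4 kHz

fs/2 = 27.425 kHz.
38.45 kHz > fs/2 = 27.425 kHz, folds to fs − 38.45 kHz = 16.4 kHz.
189.35 kHz mod fs = 24.8 kHz.
24.8 kHz ≤ fs/2 = 27.425 kHz, appears at 24.8 kHz.
71.25 kHz mod fs = 16.4 kHz.
16.4 kHz ≤ fs/2 = 27.425 kHz, appears at 16.4 kHz.
38.45 kHz and 71.25 kHz both map to 16.4 kHz.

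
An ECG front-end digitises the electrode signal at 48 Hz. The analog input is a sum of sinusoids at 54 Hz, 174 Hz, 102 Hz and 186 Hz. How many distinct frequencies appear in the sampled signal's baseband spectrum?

2

fs/2 = 24 Hz.
54 Hz mod fs = 6 Hz.
6 Hz ≤ fs/2 = 24 Hz, appears at 6 Hz.
174 Hz mod fs = 30 Hz.
30 Hz > fs/2 = 24 Hz, folds to fs − 30 Hz = 18 Hz.
102 Hz mod fs = 6 Hz.
6 Hz ≤ fs/2 = 24 Hz, appears at 6 Hz.
186 Hz mod fs = 42 Hz.
42 Hz > fs/2 = 24 Hz, folds to fs − 42 Hz = 6 Hz.
Distinct values: {6 Hz, 18 Hz} → 2.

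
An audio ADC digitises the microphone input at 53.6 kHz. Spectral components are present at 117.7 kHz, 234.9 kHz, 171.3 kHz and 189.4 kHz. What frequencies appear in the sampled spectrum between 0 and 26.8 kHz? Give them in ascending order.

fs/2 = 26.8 kHz.
117.7 kHz mod fs = 10.5 kHz.
10.5 kHz ≤ fs/2 = 26.8 kHz, appears at 10.5 kHz.
234.9 kHz mod fs = 20.5 kHz.
20.5 kHz ≤ fs/2 = 26.8 kHz, appears at 20.5 kHz.
171.3 kHz mod fs = 10.5 kHz.
10.5 kHz ≤ fs/2 = 26.8 kHz, appears at 10.5 kHz.
189.4 kHz mod fs = 28.6 kHz.
28.6 kHz > fs/2 = 26.8 kHz, folds to fs − 28.6 kHz = 25 kHz.
Distinct values: {10.5 kHz, 20.5 kHz, 25 kHz}.

10.5 kHz, 20.5 kHz, 25 kHz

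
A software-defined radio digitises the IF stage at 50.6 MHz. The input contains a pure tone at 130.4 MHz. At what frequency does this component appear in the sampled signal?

130.4 MHz mod fs = 29.2 MHz.
29.2 MHz > fs/2 = 25.3 MHz, folds to fs − 29.2 MHz = 21.4 MHz.

21.4 MHz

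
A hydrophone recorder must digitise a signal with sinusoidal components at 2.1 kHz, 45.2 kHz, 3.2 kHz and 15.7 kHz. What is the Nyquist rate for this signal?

90.4 kHz

Highest-frequency component: 45.2 kHz.
Nyquist rate = 2 × 45.2 kHz = 90.4 kHz.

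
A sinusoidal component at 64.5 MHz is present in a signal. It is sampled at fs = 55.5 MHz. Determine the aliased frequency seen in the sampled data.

9 MHz

64.5 MHz mod fs = 9 MHz.
9 MHz ≤ fs/2 = 27.75 MHz, appears at 9 MHz.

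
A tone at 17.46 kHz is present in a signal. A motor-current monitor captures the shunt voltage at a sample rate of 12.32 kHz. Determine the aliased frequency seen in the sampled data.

17.46 kHz mod fs = 5.14 kHz.
5.14 kHz ≤ fs/2 = 6.16 kHz, appears at 5.14 kHz.

5.14 kHz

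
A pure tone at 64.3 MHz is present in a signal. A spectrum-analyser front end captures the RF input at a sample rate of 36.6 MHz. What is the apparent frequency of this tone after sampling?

64.3 MHz mod fs = 27.7 MHz.
27.7 MHz > fs/2 = 18.3 MHz, folds to fs − 27.7 MHz = 8.9 MHz.

8.9 MHz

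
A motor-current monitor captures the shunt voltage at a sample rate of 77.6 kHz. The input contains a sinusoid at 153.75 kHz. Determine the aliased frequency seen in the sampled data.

153.75 kHz mod fs = 76.15 kHz.
76.15 kHz > fs/2 = 38.8 kHz, folds to fs − 76.15 kHz = 1.45 kHz.

1.45 kHz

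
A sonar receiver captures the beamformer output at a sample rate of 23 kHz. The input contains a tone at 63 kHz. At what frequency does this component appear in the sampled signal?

6 kHz

63 kHz mod fs = 17 kHz.
17 kHz > fs/2 = 11.5 kHz, folds to fs − 17 kHz = 6 kHz.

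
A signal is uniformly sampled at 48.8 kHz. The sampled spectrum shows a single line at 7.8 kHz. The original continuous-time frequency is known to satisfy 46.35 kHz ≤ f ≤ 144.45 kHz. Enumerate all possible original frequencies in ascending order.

Frequencies that alias to 7.8 kHz are k·fs ± 7.8 kHz for integer k ≥ 0.
k=0: 7.8 kHz.
k=1: 41 kHz, 56.6 kHz.
k=2: 89.8 kHz, 105.4 kHz.
k=3: 138.6 kHz, 154.2 kHz.
k=4: 187.4 kHz, 203 kHz.
Within [46.35 kHz, 144.45 kHz]: 56.6 kHz, 89.8 kHz, 105.4 kHz, 138.6 kHz.

56.6 kHz, 89.8 kHz, 105.4 kHz, 138.6 kHz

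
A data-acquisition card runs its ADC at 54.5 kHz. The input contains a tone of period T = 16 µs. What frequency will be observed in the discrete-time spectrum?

T = 16 µs → f = 1/T = 62.5 kHz.
62.5 kHz mod fs = 8 kHz.
8 kHz ≤ fs/2 = 27.25 kHz, appears at 8 kHz.

8 kHz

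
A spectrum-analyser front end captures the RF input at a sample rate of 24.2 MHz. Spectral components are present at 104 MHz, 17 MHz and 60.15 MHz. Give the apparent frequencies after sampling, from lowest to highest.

fs/2 = 12.1 MHz.
104 MHz mod fs = 7.2 MHz.
7.2 MHz ≤ fs/2 = 12.1 MHz, appears at 7.2 MHz.
17 MHz > fs/2 = 12.1 MHz, folds to fs − 17 MHz = 7.2 MHz.
60.15 MHz mod fs = 11.75 MHz.
11.75 MHz ≤ fs/2 = 12.1 MHz, appears at 11.75 MHz.
Distinct values: {7.2 MHz, 11.75 MHz}.

7.2 MHz, 11.75 MHz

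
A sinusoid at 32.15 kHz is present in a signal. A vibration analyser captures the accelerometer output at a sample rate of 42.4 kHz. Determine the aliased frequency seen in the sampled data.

10.25 kHz

32.15 kHz > fs/2 = 21.2 kHz, folds to fs − 32.15 kHz = 10.25 kHz.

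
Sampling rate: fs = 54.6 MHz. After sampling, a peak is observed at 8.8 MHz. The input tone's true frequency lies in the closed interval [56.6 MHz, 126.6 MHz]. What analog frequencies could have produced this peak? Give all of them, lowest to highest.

63.4 MHz, 100.4 MHz, 118 MHz

Frequencies that alias to 8.8 MHz are k·fs ± 8.8 MHz for integer k ≥ 0.
k=0: 8.8 MHz.
k=1: 45.8 MHz, 63.4 MHz.
k=2: 100.4 MHz, 118 MHz.
k=3: 155 MHz, 172.6 MHz.
Within [56.6 MHz, 126.6 MHz]: 63.4 MHz, 100.4 MHz, 118 MHz.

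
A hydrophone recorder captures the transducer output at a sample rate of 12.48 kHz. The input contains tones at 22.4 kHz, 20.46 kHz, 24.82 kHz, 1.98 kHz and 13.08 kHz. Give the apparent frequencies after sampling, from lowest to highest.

fs/2 = 6.24 kHz.
22.4 kHz mod fs = 9.92 kHz.
9.92 kHz > fs/2 = 6.24 kHz, folds to fs − 9.92 kHz = 2.56 kHz.
20.46 kHz mod fs = 7.98 kHz.
7.98 kHz > fs/2 = 6.24 kHz, folds to fs − 7.98 kHz = 4.5 kHz.
24.82 kHz mod fs = 12.34 kHz.
12.34 kHz > fs/2 = 6.24 kHz, folds to fs − 12.34 kHz = 0.14 kHz.
1.98 kHz ≤ fs/2 = 6.24 kHz, passes unchanged.
13.08 kHz mod fs = 0.6 kHz.
0.6 kHz ≤ fs/2 = 6.24 kHz, appears at 0.6 kHz.
Distinct values: {0.14 kHz, 0.6 kHz, 1.98 kHz, 2.56 kHz, 4.5 kHz}.

0.14 kHz, 0.6 kHz, 1.98 kHz, 2.56 kHz, 4.5 kHz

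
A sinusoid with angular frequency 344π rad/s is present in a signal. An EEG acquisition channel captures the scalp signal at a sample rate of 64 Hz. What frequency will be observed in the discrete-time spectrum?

20 Hz

ω = 344π rad/s → f = ω/(2π) = 172 Hz.
172 Hz mod fs = 44 Hz.
44 Hz > fs/2 = 32 Hz, folds to fs − 44 Hz = 20 Hz.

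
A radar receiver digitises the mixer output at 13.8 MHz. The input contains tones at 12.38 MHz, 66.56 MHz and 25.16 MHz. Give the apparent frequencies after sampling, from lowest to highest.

1.42 MHz, 2.44 MHz

fs/2 = 6.9 MHz.
12.38 MHz > fs/2 = 6.9 MHz, folds to fs − 12.38 MHz = 1.42 MHz.
66.56 MHz mod fs = 11.36 MHz.
11.36 MHz > fs/2 = 6.9 MHz, folds to fs − 11.36 MHz = 2.44 MHz.
25.16 MHz mod fs = 11.36 MHz.
11.36 MHz > fs/2 = 6.9 MHz, folds to fs − 11.36 MHz = 2.44 MHz.
Distinct values: {1.42 MHz, 2.44 MHz}.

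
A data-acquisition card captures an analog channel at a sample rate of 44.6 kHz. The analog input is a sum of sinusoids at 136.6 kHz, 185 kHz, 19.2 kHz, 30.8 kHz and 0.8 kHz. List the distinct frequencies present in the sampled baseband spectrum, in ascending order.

0.8 kHz, 2.8 kHz, 6.6 kHz, 13.8 kHz, 19.2 kHz

fs/2 = 22.3 kHz.
136.6 kHz mod fs = 2.8 kHz.
2.8 kHz ≤ fs/2 = 22.3 kHz, appears at 2.8 kHz.
185 kHz mod fs = 6.6 kHz.
6.6 kHz ≤ fs/2 = 22.3 kHz, appears at 6.6 kHz.
19.2 kHz ≤ fs/2 = 22.3 kHz, passes unchanged.
30.8 kHz > fs/2 = 22.3 kHz, folds to fs − 30.8 kHz = 13.8 kHz.
0.8 kHz ≤ fs/2 = 22.3 kHz, passes unchanged.
Distinct values: {0.8 kHz, 2.8 kHz, 6.6 kHz, 13.8 kHz, 19.2 kHz}.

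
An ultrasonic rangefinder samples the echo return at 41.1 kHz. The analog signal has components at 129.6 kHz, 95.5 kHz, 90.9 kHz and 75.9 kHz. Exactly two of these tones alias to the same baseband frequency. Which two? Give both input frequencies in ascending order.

fs/2 = 20.55 kHz.
129.6 kHz mod fs = 6.3 kHz.
6.3 kHz ≤ fs/2 = 20.55 kHz, appears at 6.3 kHz.
95.5 kHz mod fs = 13.3 kHz.
13.3 kHz ≤ fs/2 = 20.55 kHz, appears at 13.3 kHz.
90.9 kHz mod fs = 8.7 kHz.
8.7 kHz ≤ fs/2 = 20.55 kHz, appears at 8.7 kHz.
75.9 kHz mod fs = 34.8 kHz.
34.8 kHz > fs/2 = 20.55 kHz, folds to fs − 34.8 kHz = 6.3 kHz.
75.9 kHz and 129.6 kHz both map to 6.3 kHz.

75.9 kHz, 129.6 kHz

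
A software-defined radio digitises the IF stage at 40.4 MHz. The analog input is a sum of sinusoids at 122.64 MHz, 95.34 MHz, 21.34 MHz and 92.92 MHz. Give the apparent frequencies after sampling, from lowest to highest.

fs/2 = 20.2 MHz.
122.64 MHz mod fs = 1.44 MHz.
1.44 MHz ≤ fs/2 = 20.2 MHz, appears at 1.44 MHz.
95.34 MHz mod fs = 14.54 MHz.
14.54 MHz ≤ fs/2 = 20.2 MHz, appears at 14.54 MHz.
21.34 MHz > fs/2 = 20.2 MHz, folds to fs − 21.34 MHz = 19.06 MHz.
92.92 MHz mod fs = 12.12 MHz.
12.12 MHz ≤ fs/2 = 20.2 MHz, appears at 12.12 MHz.
Distinct values: {1.44 MHz, 12.12 MHz, 14.54 MHz, 19.06 MHz}.

1.44 MHz, 12.12 MHz, 14.54 MHz, 19.06 MHz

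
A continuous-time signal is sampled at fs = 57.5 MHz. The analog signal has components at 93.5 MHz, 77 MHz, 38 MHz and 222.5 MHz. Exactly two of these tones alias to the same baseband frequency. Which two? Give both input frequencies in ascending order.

fs/2 = 28.75 MHz.
93.5 MHz mod fs = 36 MHz.
36 MHz > fs/2 = 28.75 MHz, folds to fs − 36 MHz = 21.5 MHz.
77 MHz mod fs = 19.5 MHz.
19.5 MHz ≤ fs/2 = 28.75 MHz, appears at 19.5 MHz.
38 MHz > fs/2 = 28.75 MHz, folds to fs − 38 MHz = 19.5 MHz.
222.5 MHz mod fs = 50 MHz.
50 MHz > fs/2 = 28.75 MHz, folds to fs − 50 MHz = 7.5 MHz.
38 MHz and 77 MHz both map to 19.5 MHz.

38 MHz, 77 MHz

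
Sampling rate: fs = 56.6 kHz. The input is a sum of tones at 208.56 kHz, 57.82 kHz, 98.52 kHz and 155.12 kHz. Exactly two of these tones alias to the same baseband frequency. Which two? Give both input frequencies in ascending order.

98.52 kHz, 155.12 kHz

fs/2 = 28.3 kHz.
208.56 kHz mod fs = 38.76 kHz.
38.76 kHz > fs/2 = 28.3 kHz, folds to fs − 38.76 kHz = 17.84 kHz.
57.82 kHz mod fs = 1.22 kHz.
1.22 kHz ≤ fs/2 = 28.3 kHz, appears at 1.22 kHz.
98.52 kHz mod fs = 41.92 kHz.
41.92 kHz > fs/2 = 28.3 kHz, folds to fs − 41.92 kHz = 14.68 kHz.
155.12 kHz mod fs = 41.92 kHz.
41.92 kHz > fs/2 = 28.3 kHz, folds to fs − 41.92 kHz = 14.68 kHz.
98.52 kHz and 155.12 kHz both map to 14.68 kHz.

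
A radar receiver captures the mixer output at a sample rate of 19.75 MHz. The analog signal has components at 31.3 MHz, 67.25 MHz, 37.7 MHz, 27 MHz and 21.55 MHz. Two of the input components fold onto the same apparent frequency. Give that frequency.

1.8 MHz

fs/2 = 9.875 MHz.
31.3 MHz mod fs = 11.55 MHz.
11.55 MHz > fs/2 = 9.875 MHz, folds to fs − 11.55 MHz = 8.2 MHz.
67.25 MHz mod fs = 8 MHz.
8 MHz ≤ fs/2 = 9.875 MHz, appears at 8 MHz.
37.7 MHz mod fs = 17.95 MHz.
17.95 MHz > fs/2 = 9.875 MHz, folds to fs − 17.95 MHz = 1.8 MHz.
27 MHz mod fs = 7.25 MHz.
7.25 MHz ≤ fs/2 = 9.875 MHz, appears at 7.25 MHz.
21.55 MHz mod fs = 1.8 MHz.
1.8 MHz ≤ fs/2 = 9.875 MHz, appears at 1.8 MHz.
21.55 MHz and 37.7 MHz both map to 1.8 MHz.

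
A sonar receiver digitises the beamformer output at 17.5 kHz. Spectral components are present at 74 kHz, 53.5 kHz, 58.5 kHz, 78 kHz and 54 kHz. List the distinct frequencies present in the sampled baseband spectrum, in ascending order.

1 kHz, 1.5 kHz, 4 kHz, 6 kHz, 8 kHz

fs/2 = 8.75 kHz.
74 kHz mod fs = 4 kHz.
4 kHz ≤ fs/2 = 8.75 kHz, appears at 4 kHz.
53.5 kHz mod fs = 1 kHz.
1 kHz ≤ fs/2 = 8.75 kHz, appears at 1 kHz.
58.5 kHz mod fs = 6 kHz.
6 kHz ≤ fs/2 = 8.75 kHz, appears at 6 kHz.
78 kHz mod fs = 8 kHz.
8 kHz ≤ fs/2 = 8.75 kHz, appears at 8 kHz.
54 kHz mod fs = 1.5 kHz.
1.5 kHz ≤ fs/2 = 8.75 kHz, appears at 1.5 kHz.
Distinct values: {1 kHz, 1.5 kHz, 4 kHz, 6 kHz, 8 kHz}.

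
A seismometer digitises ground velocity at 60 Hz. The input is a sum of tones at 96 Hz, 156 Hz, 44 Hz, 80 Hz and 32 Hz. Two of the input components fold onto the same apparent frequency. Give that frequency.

24 Hz

fs/2 = 30 Hz.
96 Hz mod fs = 36 Hz.
36 Hz > fs/2 = 30 Hz, folds to fs − 36 Hz = 24 Hz.
156 Hz mod fs = 36 Hz.
36 Hz > fs/2 = 30 Hz, folds to fs − 36 Hz = 24 Hz.
44 Hz > fs/2 = 30 Hz, folds to fs − 44 Hz = 16 Hz.
80 Hz mod fs = 20 Hz.
20 Hz ≤ fs/2 = 30 Hz, appears at 20 Hz.
32 Hz > fs/2 = 30 Hz, folds to fs − 32 Hz = 28 Hz.
96 Hz and 156 Hz both map to 24 Hz.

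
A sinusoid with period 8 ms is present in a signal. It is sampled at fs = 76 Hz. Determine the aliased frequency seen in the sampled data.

27 Hz

T = 8 ms → f = 1/T = 125 Hz.
125 Hz mod fs = 49 Hz.
49 Hz > fs/2 = 38 Hz, folds to fs − 49 Hz = 27 Hz.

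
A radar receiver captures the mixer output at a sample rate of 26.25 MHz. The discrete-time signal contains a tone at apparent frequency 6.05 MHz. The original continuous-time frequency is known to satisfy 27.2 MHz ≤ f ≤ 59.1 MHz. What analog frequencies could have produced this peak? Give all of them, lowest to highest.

Frequencies that alias to 6.05 MHz are k·fs ± 6.05 MHz for integer k ≥ 0.
k=0: 6.05 MHz.
k=1: 20.2 MHz, 32.3 MHz.
k=2: 46.45 MHz, 58.55 MHz.
k=3: 72.7 MHz, 84.8 MHz.
Within [27.2 MHz, 59.1 MHz]: 32.3 MHz, 46.45 MHz, 58.55 MHz.

32.3 MHz, 46.45 MHz, 58.55 MHz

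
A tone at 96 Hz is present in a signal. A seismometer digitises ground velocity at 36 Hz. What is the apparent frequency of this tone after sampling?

12 Hz

96 Hz mod fs = 24 Hz.
24 Hz > fs/2 = 18 Hz, folds to fs − 24 Hz = 12 Hz.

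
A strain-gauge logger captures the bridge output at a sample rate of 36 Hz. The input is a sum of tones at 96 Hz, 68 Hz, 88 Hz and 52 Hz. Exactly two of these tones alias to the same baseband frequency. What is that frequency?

16 Hz

fs/2 = 18 Hz.
96 Hz mod fs = 24 Hz.
24 Hz > fs/2 = 18 Hz, folds to fs − 24 Hz = 12 Hz.
68 Hz mod fs = 32 Hz.
32 Hz > fs/2 = 18 Hz, folds to fs − 32 Hz = 4 Hz.
88 Hz mod fs = 16 Hz.
16 Hz ≤ fs/2 = 18 Hz, appears at 16 Hz.
52 Hz mod fs = 16 Hz.
16 Hz ≤ fs/2 = 18 Hz, appears at 16 Hz.
52 Hz and 88 Hz both map to 16 Hz.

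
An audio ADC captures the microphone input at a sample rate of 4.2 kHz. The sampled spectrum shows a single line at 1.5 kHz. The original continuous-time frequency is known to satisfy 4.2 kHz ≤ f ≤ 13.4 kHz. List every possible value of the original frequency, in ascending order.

Frequencies that alias to 1.5 kHz are k·fs ± 1.5 kHz for integer k ≥ 0.
k=0: 1.5 kHz.
k=1: 2.7 kHz, 5.7 kHz.
k=2: 6.9 kHz, 9.9 kHz.
k=3: 11.1 kHz, 14.1 kHz.
k=4: 15.3 kHz, 18.3 kHz.
Within [4.2 kHz, 13.4 kHz]: 5.7 kHz, 6.9 kHz, 9.9 kHz, 11.1 kHz.

5.7 kHz, 6.9 kHz, 9.9 kHz, 11.1 kHz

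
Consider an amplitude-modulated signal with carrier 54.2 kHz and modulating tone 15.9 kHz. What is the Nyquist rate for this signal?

140.2 kHz

AM sidebands sit at fc ± fm = 38.3 kHz and 70.1 kHz.
Highest-frequency component: 70.1 kHz.
Nyquist rate = 2 × 70.1 kHz = 140.2 kHz.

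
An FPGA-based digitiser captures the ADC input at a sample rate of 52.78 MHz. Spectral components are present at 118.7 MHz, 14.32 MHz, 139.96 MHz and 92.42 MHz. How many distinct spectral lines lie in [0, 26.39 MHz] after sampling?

fs/2 = 26.39 MHz.
118.7 MHz mod fs = 13.14 MHz.
13.14 MHz ≤ fs/2 = 26.39 MHz, appears at 13.14 MHz.
14.32 MHz ≤ fs/2 = 26.39 MHz, passes unchanged.
139.96 MHz mod fs = 34.4 MHz.
34.4 MHz > fs/2 = 26.39 MHz, folds to fs − 34.4 MHz = 18.38 MHz.
92.42 MHz mod fs = 39.64 MHz.
39.64 MHz > fs/2 = 26.39 MHz, folds to fs − 39.64 MHz = 13.14 MHz.
Distinct values: {13.14 MHz, 14.32 MHz, 18.38 MHz} → 3.

3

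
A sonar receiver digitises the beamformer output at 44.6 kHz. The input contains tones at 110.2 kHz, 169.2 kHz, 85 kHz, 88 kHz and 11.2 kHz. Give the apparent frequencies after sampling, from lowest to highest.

1.2 kHz, 4.2 kHz, 9.2 kHz, 11.2 kHz, 21 kHz

fs/2 = 22.3 kHz.
110.2 kHz mod fs = 21 kHz.
21 kHz ≤ fs/2 = 22.3 kHz, appears at 21 kHz.
169.2 kHz mod fs = 35.4 kHz.
35.4 kHz > fs/2 = 22.3 kHz, folds to fs − 35.4 kHz = 9.2 kHz.
85 kHz mod fs = 40.4 kHz.
40.4 kHz > fs/2 = 22.3 kHz, folds to fs − 40.4 kHz = 4.2 kHz.
88 kHz mod fs = 43.4 kHz.
43.4 kHz > fs/2 = 22.3 kHz, folds to fs − 43.4 kHz = 1.2 kHz.
11.2 kHz ≤ fs/2 = 22.3 kHz, passes unchanged.
Distinct values: {1.2 kHz, 4.2 kHz, 9.2 kHz, 11.2 kHz, 21 kHz}.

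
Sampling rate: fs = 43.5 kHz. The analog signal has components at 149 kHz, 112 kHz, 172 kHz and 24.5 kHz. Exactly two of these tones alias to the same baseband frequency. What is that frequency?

fs/2 = 21.75 kHz.
149 kHz mod fs = 18.5 kHz.
18.5 kHz ≤ fs/2 = 21.75 kHz, appears at 18.5 kHz.
112 kHz mod fs = 25 kHz.
25 kHz > fs/2 = 21.75 kHz, folds to fs − 25 kHz = 18.5 kHz.
172 kHz mod fs = 41.5 kHz.
41.5 kHz > fs/2 = 21.75 kHz, folds to fs − 41.5 kHz = 2 kHz.
24.5 kHz > fs/2 = 21.75 kHz, folds to fs − 24.5 kHz = 19 kHz.
112 kHz and 149 kHz both map to 18.5 kHz.

18.5 kHz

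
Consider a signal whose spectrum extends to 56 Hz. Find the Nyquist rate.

Nyquist rate = 2 × 56 Hz = 112 Hz.

112 Hz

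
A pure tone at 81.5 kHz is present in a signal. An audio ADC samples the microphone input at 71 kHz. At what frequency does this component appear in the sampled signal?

10.5 kHz

81.5 kHz mod fs = 10.5 kHz.
10.5 kHz ≤ fs/2 = 35.5 kHz, appears at 10.5 kHz.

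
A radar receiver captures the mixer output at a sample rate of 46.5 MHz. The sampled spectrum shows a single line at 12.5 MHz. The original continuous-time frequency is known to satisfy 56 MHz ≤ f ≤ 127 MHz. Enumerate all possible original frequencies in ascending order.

Frequencies that alias to 12.5 MHz are k·fs ± 12.5 MHz for integer k ≥ 0.
k=0: 12.5 MHz.
k=1: 34 MHz, 59 MHz.
k=2: 80.5 MHz, 105.5 MHz.
k=3: 127 MHz, 152 MHz.
k=4: 173.5 MHz, 198.5 MHz.
Within [56 MHz, 127 MHz]: 59 MHz, 80.5 MHz, 105.5 MHz, 127 MHz.

59 MHz, 80.5 MHz, 105.5 MHz, 127 MHz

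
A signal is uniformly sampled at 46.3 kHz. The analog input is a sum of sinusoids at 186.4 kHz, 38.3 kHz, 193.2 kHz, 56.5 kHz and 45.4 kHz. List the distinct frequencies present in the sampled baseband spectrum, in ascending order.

0.9 kHz, 1.2 kHz, 8 kHz, 10.2 kHz

fs/2 = 23.15 kHz.
186.4 kHz mod fs = 1.2 kHz.
1.2 kHz ≤ fs/2 = 23.15 kHz, appears at 1.2 kHz.
38.3 kHz > fs/2 = 23.15 kHz, folds to fs − 38.3 kHz = 8 kHz.
193.2 kHz mod fs = 8 kHz.
8 kHz ≤ fs/2 = 23.15 kHz, appears at 8 kHz.
56.5 kHz mod fs = 10.2 kHz.
10.2 kHz ≤ fs/2 = 23.15 kHz, appears at 10.2 kHz.
45.4 kHz > fs/2 = 23.15 kHz, folds to fs − 45.4 kHz = 0.9 kHz.
Distinct values: {0.9 kHz, 1.2 kHz, 8 kHz, 10.2 kHz}.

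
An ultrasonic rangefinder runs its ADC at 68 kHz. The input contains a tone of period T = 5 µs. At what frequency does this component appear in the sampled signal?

4 kHz

T = 5 µs → f = 1/T = 200 kHz.
200 kHz mod fs = 64 kHz.
64 kHz > fs/2 = 34 kHz, folds to fs − 64 kHz = 4 kHz.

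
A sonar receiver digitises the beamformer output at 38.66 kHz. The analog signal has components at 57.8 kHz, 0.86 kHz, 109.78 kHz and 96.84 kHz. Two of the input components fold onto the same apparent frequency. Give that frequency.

19.14 kHz

fs/2 = 19.33 kHz.
57.8 kHz mod fs = 19.14 kHz.
19.14 kHz ≤ fs/2 = 19.33 kHz, appears at 19.14 kHz.
0.86 kHz ≤ fs/2 = 19.33 kHz, passes unchanged.
109.78 kHz mod fs = 32.46 kHz.
32.46 kHz > fs/2 = 19.33 kHz, folds to fs − 32.46 kHz = 6.2 kHz.
96.84 kHz mod fs = 19.52 kHz.
19.52 kHz > fs/2 = 19.33 kHz, folds to fs − 19.52 kHz = 19.14 kHz.
57.8 kHz and 96.84 kHz both map to 19.14 kHz.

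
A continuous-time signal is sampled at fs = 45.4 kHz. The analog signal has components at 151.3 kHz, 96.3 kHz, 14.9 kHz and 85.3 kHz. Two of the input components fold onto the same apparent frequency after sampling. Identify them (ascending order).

fs/2 = 22.7 kHz.
151.3 kHz mod fs = 15.1 kHz.
15.1 kHz ≤ fs/2 = 22.7 kHz, appears at 15.1 kHz.
96.3 kHz mod fs = 5.5 kHz.
5.5 kHz ≤ fs/2 = 22.7 kHz, appears at 5.5 kHz.
14.9 kHz ≤ fs/2 = 22.7 kHz, passes unchanged.
85.3 kHz mod fs = 39.9 kHz.
39.9 kHz > fs/2 = 22.7 kHz, folds to fs − 39.9 kHz = 5.5 kHz.
85.3 kHz and 96.3 kHz both map to 5.5 kHz.

85.3 kHz, 96.3 kHz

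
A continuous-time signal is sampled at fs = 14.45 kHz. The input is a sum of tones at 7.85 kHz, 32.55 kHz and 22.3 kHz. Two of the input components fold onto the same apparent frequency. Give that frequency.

fs/2 = 7.225 kHz.
7.85 kHz > fs/2 = 7.225 kHz, folds to fs − 7.85 kHz = 6.6 kHz.
32.55 kHz mod fs = 3.65 kHz.
3.65 kHz ≤ fs/2 = 7.225 kHz, appears at 3.65 kHz.
22.3 kHz mod fs = 7.85 kHz.
7.85 kHz > fs/2 = 7.225 kHz, folds to fs − 7.85 kHz = 6.6 kHz.
7.85 kHz and 22.3 kHz both map to 6.6 kHz.

6.6 kHz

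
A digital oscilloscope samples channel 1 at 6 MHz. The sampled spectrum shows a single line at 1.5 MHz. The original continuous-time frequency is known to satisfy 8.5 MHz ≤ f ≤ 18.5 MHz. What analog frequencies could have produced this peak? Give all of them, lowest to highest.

10.5 MHz, 13.5 MHz, 16.5 MHz

Frequencies that alias to 1.5 MHz are k·fs ± 1.5 MHz for integer k ≥ 0.
k=0: 1.5 MHz.
k=1: 4.5 MHz, 7.5 MHz.
k=2: 10.5 MHz, 13.5 MHz.
k=3: 16.5 MHz, 19.5 MHz.
k=4: 22.5 MHz, 25.5 MHz.
Within [8.5 MHz, 18.5 MHz]: 10.5 MHz, 13.5 MHz, 16.5 MHz.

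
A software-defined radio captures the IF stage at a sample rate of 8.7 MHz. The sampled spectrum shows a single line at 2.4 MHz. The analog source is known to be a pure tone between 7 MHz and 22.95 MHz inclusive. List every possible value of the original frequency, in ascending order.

11.1 MHz, 15 MHz, 19.8 MHz

Frequencies that alias to 2.4 MHz are k·fs ± 2.4 MHz for integer k ≥ 0.
k=0: 2.4 MHz.
k=1: 6.3 MHz, 11.1 MHz.
k=2: 15 MHz, 19.8 MHz.
k=3: 23.7 MHz, 28.5 MHz.
Within [7 MHz, 22.95 MHz]: 11.1 MHz, 15 MHz, 19.8 MHz.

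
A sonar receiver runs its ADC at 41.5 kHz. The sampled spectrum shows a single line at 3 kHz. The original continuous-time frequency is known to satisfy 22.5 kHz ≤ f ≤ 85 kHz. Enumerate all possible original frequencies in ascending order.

38.5 kHz, 44.5 kHz, 80 kHz

Frequencies that alias to 3 kHz are k·fs ± 3 kHz for integer k ≥ 0.
k=0: 3 kHz.
k=1: 38.5 kHz, 44.5 kHz.
k=2: 80 kHz, 86 kHz.
k=3: 121.5 kHz, 127.5 kHz.
Within [22.5 kHz, 85 kHz]: 38.5 kHz, 44.5 kHz, 80 kHz.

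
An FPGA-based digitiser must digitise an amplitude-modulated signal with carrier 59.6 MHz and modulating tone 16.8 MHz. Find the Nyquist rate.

152.8 MHz

AM sidebands sit at fc ± fm = 42.8 MHz and 76.4 MHz.
Highest-frequency component: 76.4 MHz.
Nyquist rate = 2 × 76.4 MHz = 152.8 MHz.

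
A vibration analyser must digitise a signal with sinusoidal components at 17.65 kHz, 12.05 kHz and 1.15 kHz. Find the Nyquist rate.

35.3 kHz

Highest-frequency component: 17.65 kHz.
Nyquist rate = 2 × 17.65 kHz = 35.3 kHz.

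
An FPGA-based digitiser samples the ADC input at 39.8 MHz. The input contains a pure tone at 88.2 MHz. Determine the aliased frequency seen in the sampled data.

88.2 MHz mod fs = 8.6 MHz.
8.6 MHz ≤ fs/2 = 19.9 MHz, appears at 8.6 MHz.

8.6 MHz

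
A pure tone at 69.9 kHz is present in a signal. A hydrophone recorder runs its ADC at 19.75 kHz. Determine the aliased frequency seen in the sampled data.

69.9 kHz mod fs = 10.65 kHz.
10.65 kHz > fs/2 = 9.875 kHz, folds to fs − 10.65 kHz = 9.1 kHz.

9.1 kHz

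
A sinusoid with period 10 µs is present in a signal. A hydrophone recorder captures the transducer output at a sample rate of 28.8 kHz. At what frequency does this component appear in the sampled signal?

T = 10 µs → f = 1/T = 100 kHz.
100 kHz mod fs = 13.6 kHz.
13.6 kHz ≤ fs/2 = 14.4 kHz, appears at 13.6 kHz.

13.6 kHz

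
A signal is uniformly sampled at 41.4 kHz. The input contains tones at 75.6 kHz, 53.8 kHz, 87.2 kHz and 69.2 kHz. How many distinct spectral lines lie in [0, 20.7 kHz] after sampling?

4

fs/2 = 20.7 kHz.
75.6 kHz mod fs = 34.2 kHz.
34.2 kHz > fs/2 = 20.7 kHz, folds to fs − 34.2 kHz = 7.2 kHz.
53.8 kHz mod fs = 12.4 kHz.
12.4 kHz ≤ fs/2 = 20.7 kHz, appears at 12.4 kHz.
87.2 kHz mod fs = 4.4 kHz.
4.4 kHz ≤ fs/2 = 20.7 kHz, appears at 4.4 kHz.
69.2 kHz mod fs = 27.8 kHz.
27.8 kHz > fs/2 = 20.7 kHz, folds to fs − 27.8 kHz = 13.6 kHz.
Distinct values: {4.4 kHz, 7.2 kHz, 12.4 kHz, 13.6 kHz} → 4.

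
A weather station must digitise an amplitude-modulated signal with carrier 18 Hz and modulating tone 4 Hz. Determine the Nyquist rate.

44 Hz

AM sidebands sit at fc ± fm = 14 Hz and 22 Hz.
Highest-frequency component: 22 Hz.
Nyquist rate = 2 × 22 Hz = 44 Hz.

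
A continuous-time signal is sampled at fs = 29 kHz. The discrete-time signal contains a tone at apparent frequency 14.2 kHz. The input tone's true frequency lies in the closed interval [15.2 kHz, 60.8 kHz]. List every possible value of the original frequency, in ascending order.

43.2 kHz, 43.8 kHz

Frequencies that alias to 14.2 kHz are k·fs ± 14.2 kHz for integer k ≥ 0.
k=0: 14.2 kHz.
k=1: 14.8 kHz, 43.2 kHz.
k=2: 43.8 kHz, 72.2 kHz.
k=3: 72.8 kHz, 101.2 kHz.
Within [15.2 kHz, 60.8 kHz]: 43.2 kHz, 43.8 kHz.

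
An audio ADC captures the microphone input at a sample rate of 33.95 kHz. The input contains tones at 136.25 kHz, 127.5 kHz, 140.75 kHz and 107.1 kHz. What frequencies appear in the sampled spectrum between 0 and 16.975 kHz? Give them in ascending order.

0.45 kHz, 4.95 kHz, 5.25 kHz, 8.3 kHz

fs/2 = 16.975 kHz.
136.25 kHz mod fs = 0.45 kHz.
0.45 kHz ≤ fs/2 = 16.975 kHz, appears at 0.45 kHz.
127.5 kHz mod fs = 25.65 kHz.
25.65 kHz > fs/2 = 16.975 kHz, folds to fs − 25.65 kHz = 8.3 kHz.
140.75 kHz mod fs = 4.95 kHz.
4.95 kHz ≤ fs/2 = 16.975 kHz, appears at 4.95 kHz.
107.1 kHz mod fs = 5.25 kHz.
5.25 kHz ≤ fs/2 = 16.975 kHz, appears at 5.25 kHz.
Distinct values: {0.45 kHz, 4.95 kHz, 5.25 kHz, 8.3 kHz}.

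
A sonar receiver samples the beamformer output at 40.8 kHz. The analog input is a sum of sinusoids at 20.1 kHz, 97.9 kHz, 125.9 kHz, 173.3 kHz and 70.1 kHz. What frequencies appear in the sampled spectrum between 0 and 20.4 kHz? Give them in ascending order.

fs/2 = 20.4 kHz.
20.1 kHz ≤ fs/2 = 20.4 kHz, passes unchanged.
97.9 kHz mod fs = 16.3 kHz.
16.3 kHz ≤ fs/2 = 20.4 kHz, appears at 16.3 kHz.
125.9 kHz mod fs = 3.5 kHz.
3.5 kHz ≤ fs/2 = 20.4 kHz, appears at 3.5 kHz.
173.3 kHz mod fs = 10.1 kHz.
10.1 kHz ≤ fs/2 = 20.4 kHz, appears at 10.1 kHz.
70.1 kHz mod fs = 29.3 kHz.
29.3 kHz > fs/2 = 20.4 kHz, folds to fs − 29.3 kHz = 11.5 kHz.
Distinct values: {3.5 kHz, 10.1 kHz, 11.5 kHz, 16.3 kHz, 20.1 kHz}.

3.5 kHz, 10.1 kHz, 11.5 kHz, 16.3 kHz, 20.1 kHz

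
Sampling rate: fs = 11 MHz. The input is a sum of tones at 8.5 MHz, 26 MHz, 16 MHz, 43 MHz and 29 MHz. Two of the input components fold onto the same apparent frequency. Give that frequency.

4 MHz

fs/2 = 5.5 MHz.
8.5 MHz > fs/2 = 5.5 MHz, folds to fs − 8.5 MHz = 2.5 MHz.
26 MHz mod fs = 4 MHz.
4 MHz ≤ fs/2 = 5.5 MHz, appears at 4 MHz.
16 MHz mod fs = 5 MHz.
5 MHz ≤ fs/2 = 5.5 MHz, appears at 5 MHz.
43 MHz mod fs = 10 MHz.
10 MHz > fs/2 = 5.5 MHz, folds to fs − 10 MHz = 1 MHz.
29 MHz mod fs = 7 MHz.
7 MHz > fs/2 = 5.5 MHz, folds to fs − 7 MHz = 4 MHz.
26 MHz and 29 MHz both map to 4 MHz.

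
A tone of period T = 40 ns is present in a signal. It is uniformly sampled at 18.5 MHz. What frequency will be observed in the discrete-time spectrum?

T = 40 ns → f = 1/T = 25 MHz.
25 MHz mod fs = 6.5 MHz.
6.5 MHz ≤ fs/2 = 9.25 MHz, appears at 6.5 MHz.

6.5 MHz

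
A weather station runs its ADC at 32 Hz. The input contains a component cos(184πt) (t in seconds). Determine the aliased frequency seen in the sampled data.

ω = 184π rad/s → f = ω/(2π) = 92 Hz.
92 Hz mod fs = 28 Hz.
28 Hz > fs/2 = 16 Hz, folds to fs − 28 Hz = 4 Hz.

4 Hz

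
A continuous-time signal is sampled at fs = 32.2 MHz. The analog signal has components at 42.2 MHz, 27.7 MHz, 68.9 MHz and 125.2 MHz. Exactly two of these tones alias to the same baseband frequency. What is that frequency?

fs/2 = 16.1 MHz.
42.2 MHz mod fs = 10 MHz.
10 MHz ≤ fs/2 = 16.1 MHz, appears at 10 MHz.
27.7 MHz > fs/2 = 16.1 MHz, folds to fs − 27.7 MHz = 4.5 MHz.
68.9 MHz mod fs = 4.5 MHz.
4.5 MHz ≤ fs/2 = 16.1 MHz, appears at 4.5 MHz.
125.2 MHz mod fs = 28.6 MHz.
28.6 MHz > fs/2 = 16.1 MHz, folds to fs − 28.6 MHz = 3.6 MHz.
27.7 MHz and 68.9 MHz both map to 4.5 MHz.

4.5 MHz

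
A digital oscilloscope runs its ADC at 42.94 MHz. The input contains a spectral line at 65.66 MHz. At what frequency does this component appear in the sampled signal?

20.22 MHz

65.66 MHz mod fs = 22.72 MHz.
22.72 MHz > fs/2 = 21.47 MHz, folds to fs − 22.72 MHz = 20.22 MHz.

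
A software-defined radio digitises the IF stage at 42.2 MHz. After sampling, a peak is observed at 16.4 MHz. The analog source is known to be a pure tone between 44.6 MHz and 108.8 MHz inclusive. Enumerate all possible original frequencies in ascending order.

58.6 MHz, 68 MHz, 100.8 MHz

Frequencies that alias to 16.4 MHz are k·fs ± 16.4 MHz for integer k ≥ 0.
k=0: 16.4 MHz.
k=1: 25.8 MHz, 58.6 MHz.
k=2: 68 MHz, 100.8 MHz.
k=3: 110.2 MHz, 143 MHz.
Within [44.6 MHz, 108.8 MHz]: 58.6 MHz, 68 MHz, 100.8 MHz.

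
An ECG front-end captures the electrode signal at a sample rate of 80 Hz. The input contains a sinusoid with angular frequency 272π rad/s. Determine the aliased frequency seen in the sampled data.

ω = 272π rad/s → f = ω/(2π) = 136 Hz.
136 Hz mod fs = 56 Hz.
56 Hz > fs/2 = 40 Hz, folds to fs − 56 Hz = 24 Hz.

24 Hz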